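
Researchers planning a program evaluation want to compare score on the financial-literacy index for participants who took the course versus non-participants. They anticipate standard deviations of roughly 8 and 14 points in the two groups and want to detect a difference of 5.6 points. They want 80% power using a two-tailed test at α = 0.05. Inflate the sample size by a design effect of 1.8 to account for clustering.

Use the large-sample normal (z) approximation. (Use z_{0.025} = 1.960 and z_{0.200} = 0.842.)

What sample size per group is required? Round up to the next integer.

n = 118 per group

n = (z_{α/2} + z_β)² · (σ₁² + σ₂²) / δ²
  = (1.960 + 0.842)² · (8² + 14² = 260) / 5.6²
  = 7.8512 · 260 / 31.36
  = 65.09
Design effect: 1.8 × 65.09 = 117.17.
Round up → n = 118 per group.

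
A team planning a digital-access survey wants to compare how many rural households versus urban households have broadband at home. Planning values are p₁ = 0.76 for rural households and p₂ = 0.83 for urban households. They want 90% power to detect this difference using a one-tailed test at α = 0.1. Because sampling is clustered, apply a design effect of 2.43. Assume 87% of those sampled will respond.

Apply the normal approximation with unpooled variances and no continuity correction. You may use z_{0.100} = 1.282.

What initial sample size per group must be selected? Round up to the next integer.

n = 1213 per group

n = (z_α + z_β)² · [p₁(1−p₁) + p₂(1−p₂)] / (p₁ − p₂)²
  = (1.282 + 1.282)² · (0.76·0.24 + 0.83·0.17) / (-0.07)²
  = (2.564)² · (0.1824 + 0.1411) / 0.0049
  = 6.5741 · 0.3235 / 0.0049
  = 434.02
Design effect: 2.43 × 434.02 = 1054.68.
Adjust for 87% response: 1054.68 / 0.87 = 1212.28.
Round up → n = 1213 per group.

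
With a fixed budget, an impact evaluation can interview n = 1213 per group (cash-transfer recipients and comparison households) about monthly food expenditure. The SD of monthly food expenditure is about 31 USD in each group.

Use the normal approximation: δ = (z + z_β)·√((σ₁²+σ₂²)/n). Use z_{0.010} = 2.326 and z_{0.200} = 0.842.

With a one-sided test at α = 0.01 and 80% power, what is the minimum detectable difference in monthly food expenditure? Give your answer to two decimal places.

δ = (z_α + z_β) · √((σ₁²+σ₂²)/n)
  = (2.326 + 0.842) · √(1922/1213)
  = 3.168 · √1.5845
  = 3.168 · 1.2588
  = 3.9878

Minimum detectable difference ≈ 3.99 USD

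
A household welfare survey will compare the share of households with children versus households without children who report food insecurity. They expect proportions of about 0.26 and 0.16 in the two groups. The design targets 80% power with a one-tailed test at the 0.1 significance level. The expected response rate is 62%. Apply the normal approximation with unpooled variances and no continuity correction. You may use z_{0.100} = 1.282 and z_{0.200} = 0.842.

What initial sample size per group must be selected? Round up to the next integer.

n = (z_α + z_β)² · [p₁(1−p₁) + p₂(1−p₂)] / (p₁ − p₂)²
  = (1.282 + 0.842)² · (0.26·0.74 + 0.16·0.84) / (0.10)²
  = (2.124)² · (0.1924 + 0.1344) / 0.0100
  = 4.5114 · 0.3268 / 0.0100
  = 147.43
Adjust for 62% response: 147.43 / 0.62 = 237.79.
Round up → n = 238 per group.

n = 238 per group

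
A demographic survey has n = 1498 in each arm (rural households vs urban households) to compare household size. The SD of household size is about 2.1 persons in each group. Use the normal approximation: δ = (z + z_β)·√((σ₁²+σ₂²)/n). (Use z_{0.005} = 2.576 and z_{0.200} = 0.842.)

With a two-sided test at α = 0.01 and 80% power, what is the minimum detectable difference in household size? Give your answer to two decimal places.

δ = (z_{α/2} + z_β) · √((σ₁²+σ₂²)/n)
  = (2.576 + 0.842) · √(8.82/1498)
  = 3.418 · √0.00589
  = 3.418 · 0.0767
  = 0.2623

Minimum detectable difference ≈ 0.26 persons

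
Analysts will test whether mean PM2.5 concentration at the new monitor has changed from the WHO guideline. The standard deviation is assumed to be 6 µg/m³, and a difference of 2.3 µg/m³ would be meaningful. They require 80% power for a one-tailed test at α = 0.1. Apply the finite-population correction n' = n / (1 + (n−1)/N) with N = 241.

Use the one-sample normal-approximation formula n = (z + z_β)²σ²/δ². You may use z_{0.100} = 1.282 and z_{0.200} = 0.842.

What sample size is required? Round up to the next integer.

n = 28

n = (z_α + z_β)² · σ² / δ²
  = (1.282 + 0.842)² · 6² / 2.3²
  = 4.5114 · 36 / 5.29
  = 30.70
Finite-population correction (N = 241): 30.70 / (1 + (30.70 − 1)/241) = 27.33.
Round up → n = 28.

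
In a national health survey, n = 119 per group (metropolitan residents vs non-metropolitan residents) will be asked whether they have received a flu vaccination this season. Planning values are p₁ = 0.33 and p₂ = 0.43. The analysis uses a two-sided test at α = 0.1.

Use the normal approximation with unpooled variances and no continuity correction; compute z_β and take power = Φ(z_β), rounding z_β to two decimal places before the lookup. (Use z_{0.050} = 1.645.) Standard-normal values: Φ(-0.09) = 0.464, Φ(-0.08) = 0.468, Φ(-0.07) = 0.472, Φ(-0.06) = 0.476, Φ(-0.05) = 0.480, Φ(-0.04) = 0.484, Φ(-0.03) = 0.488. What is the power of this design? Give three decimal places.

Power ≈ 0.480

z_β = |p₁−p₂|·√(n/[p₁q₁+p₂q₂]) − z_{α/2}
    = 0.10 · √(119/0.4662) − 1.645
    = 0.10 · 15.9767 − 1.645
    = 1.5977 − 1.645 = -0.0473 → -0.05
Power = Φ(-0.05) = 0.480.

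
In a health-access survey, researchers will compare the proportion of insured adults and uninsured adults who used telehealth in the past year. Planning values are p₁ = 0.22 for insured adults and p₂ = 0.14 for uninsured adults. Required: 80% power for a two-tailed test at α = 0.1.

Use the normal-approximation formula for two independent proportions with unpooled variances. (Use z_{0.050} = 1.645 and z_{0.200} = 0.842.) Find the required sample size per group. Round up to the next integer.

n = 283 per group

n = (z_{α/2} + z_β)² · [p₁(1−p₁) + p₂(1−p₂)] / (p₁ − p₂)²
  = (1.645 + 0.842)² · (0.22·0.78 + 0.14·0.86) / (0.08)²
  = (2.487)² · (0.1716 + 0.1204) / 0.0064
  = 6.1852 · 0.2920 / 0.0064
  = 282.20
Round up → n = 283 per group.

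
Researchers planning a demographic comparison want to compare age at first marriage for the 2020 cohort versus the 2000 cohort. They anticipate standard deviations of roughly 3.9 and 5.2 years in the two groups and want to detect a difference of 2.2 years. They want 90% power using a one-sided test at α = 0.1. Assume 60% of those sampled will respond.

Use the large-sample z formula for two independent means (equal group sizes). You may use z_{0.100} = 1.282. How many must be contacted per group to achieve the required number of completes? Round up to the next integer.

n = 96 per group

n = (z_α + z_β)² · (σ₁² + σ₂²) / δ²
  = (1.282 + 1.282)² · (3.9² + 5.2² = 42.25) / 2.2²
  = 6.5741 · 42.25 / 4.84
  = 57.39
Adjust for 60% response: 57.39 / 0.60 = 95.65.
Round up → n = 96 per group.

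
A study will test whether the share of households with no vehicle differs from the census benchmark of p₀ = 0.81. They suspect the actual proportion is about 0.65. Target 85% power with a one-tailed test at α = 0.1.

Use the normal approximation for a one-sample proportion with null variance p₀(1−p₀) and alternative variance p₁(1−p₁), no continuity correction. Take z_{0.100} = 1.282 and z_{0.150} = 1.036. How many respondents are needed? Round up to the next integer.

n = [z_α·√(p₀q₀) + z_β·√(p₁q₁)]² / (p₁ − p₀)²
  = [1.282·√(0.81·0.19) + 1.036·√(0.65·0.35)]² / (-0.16)²
  = [1.282·0.3923 + 1.036·0.4770]² / 0.0256
  = [0.9971]² / 0.0256
  = 38.83
Round up → n = 39.

n = 39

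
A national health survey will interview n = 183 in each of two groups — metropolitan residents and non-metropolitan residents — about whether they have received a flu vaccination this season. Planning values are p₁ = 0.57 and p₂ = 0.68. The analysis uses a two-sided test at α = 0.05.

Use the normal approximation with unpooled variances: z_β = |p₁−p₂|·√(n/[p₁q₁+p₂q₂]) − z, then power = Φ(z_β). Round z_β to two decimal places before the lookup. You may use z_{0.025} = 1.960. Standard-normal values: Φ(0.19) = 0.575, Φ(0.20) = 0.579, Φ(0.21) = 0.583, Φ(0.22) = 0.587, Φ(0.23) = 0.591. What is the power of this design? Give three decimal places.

Power ≈ 0.591

z_β = |p₁−p₂|·√(n/[p₁q₁+p₂q₂]) − z_{α/2}
    = 0.11 · √(183/0.4627) − 1.960
    = 0.11 · 19.8873 − 1.960
    = 2.1876 − 1.960 = 0.2276 → 0.23
Power = Φ(0.23) = 0.591.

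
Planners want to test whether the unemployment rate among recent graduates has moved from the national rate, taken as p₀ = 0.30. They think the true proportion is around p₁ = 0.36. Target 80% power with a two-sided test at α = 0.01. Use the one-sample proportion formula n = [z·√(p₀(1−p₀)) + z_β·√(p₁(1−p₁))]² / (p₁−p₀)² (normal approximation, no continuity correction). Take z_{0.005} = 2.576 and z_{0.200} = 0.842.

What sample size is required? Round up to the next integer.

n = [z_{α/2}·√(p₀q₀) + z_β·√(p₁q₁)]² / (p₁ − p₀)²
  = [2.576·√(0.30·0.70) + 0.842·√(0.36·0.64)]² / (0.06)²
  = [2.576·0.4583 + 0.842·0.4800]² / 0.0036
  = [1.5846]² / 0.0036
  = 697.52
Round up → n = 698.

n = 698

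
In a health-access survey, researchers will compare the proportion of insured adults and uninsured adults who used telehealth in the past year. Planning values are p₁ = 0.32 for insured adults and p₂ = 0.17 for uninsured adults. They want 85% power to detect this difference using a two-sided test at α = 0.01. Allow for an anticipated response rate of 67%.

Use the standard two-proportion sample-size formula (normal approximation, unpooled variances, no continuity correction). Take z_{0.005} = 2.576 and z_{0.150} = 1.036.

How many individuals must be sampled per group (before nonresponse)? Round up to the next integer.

n = (z_{α/2} + z_β)² · [p₁(1−p₁) + p₂(1−p₂)] / (p₁ − p₂)²
  = (2.576 + 1.036)² · (0.32·0.68 + 0.17·0.83) / (0.15)²
  = (3.612)² · (0.2176 + 0.1411) / 0.0225
  = 13.0465 · 0.3587 / 0.0225
  = 207.99
Adjust for 67% response: 207.99 / 0.67 = 310.43.
Round up → n = 311 per group.

n = 311 per group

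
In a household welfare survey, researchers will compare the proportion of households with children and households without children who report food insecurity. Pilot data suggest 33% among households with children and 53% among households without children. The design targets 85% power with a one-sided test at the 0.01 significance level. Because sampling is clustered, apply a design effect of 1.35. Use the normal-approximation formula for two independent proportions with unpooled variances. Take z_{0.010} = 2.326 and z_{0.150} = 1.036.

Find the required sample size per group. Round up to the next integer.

n = (z_α + z_β)² · [p₁(1−p₁) + p₂(1−p₂)] / (p₁ − p₂)²
  = (2.326 + 1.036)² · (0.33·0.67 + 0.53·0.47) / (-0.20)²
  = (3.362)² · (0.2211 + 0.2491) / 0.0400
  = 11.3030 · 0.4702 / 0.0400
  = 132.87
Design effect: 1.35 × 132.87 = 179.37.
Round up → n = 180 per group.

n = 180 per group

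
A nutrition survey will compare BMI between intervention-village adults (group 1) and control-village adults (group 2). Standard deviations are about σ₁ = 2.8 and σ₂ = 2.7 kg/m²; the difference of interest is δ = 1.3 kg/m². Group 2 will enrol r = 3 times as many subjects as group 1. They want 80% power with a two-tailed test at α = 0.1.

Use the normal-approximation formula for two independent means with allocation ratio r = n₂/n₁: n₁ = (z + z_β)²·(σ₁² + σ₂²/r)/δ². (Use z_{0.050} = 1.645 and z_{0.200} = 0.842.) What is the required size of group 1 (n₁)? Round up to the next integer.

n₁ = 38

n₁ = (z_{α/2} + z_β)² · (σ₁² + σ₂²/r) / δ²
   = (1.645 + 0.842)² · (2.8² + 2.7²/3) / 1.3²
   = 6.1852 · (7.84 + 2.43) / 1.69
   = 6.1852 · 10.27 / 1.69
   = 37.59
Round up → n₁ = 38; n₂ = r·n₁ = 3 × 38 = 114.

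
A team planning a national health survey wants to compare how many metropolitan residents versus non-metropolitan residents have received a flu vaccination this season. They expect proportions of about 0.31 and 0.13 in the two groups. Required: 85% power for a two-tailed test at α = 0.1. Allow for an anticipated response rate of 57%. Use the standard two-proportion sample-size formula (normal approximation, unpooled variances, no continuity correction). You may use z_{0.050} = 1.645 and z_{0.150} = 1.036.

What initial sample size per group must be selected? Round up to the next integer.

n = 128 per group

n = (z_{α/2} + z_β)² · [p₁(1−p₁) + p₂(1−p₂)] / (p₁ − p₂)²
  = (1.645 + 1.036)² · (0.31·0.69 + 0.13·0.87) / (0.18)²
  = (2.681)² · (0.2139 + 0.1131) / 0.0324
  = 7.1878 · 0.3270 / 0.0324
  = 72.54
Adjust for 57% response: 72.54 / 0.57 = 127.27.
Round up → n = 128 per group.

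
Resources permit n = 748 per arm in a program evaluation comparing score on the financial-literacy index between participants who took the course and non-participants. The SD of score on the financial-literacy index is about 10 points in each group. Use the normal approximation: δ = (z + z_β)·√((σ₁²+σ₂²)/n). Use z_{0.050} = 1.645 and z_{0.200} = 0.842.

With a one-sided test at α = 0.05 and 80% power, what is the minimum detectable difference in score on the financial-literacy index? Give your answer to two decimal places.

δ = (z_α + z_β) · √((σ₁²+σ₂²)/n)
  = (1.645 + 0.842) · √(200/748)
  = 2.487 · √0.26738
  = 2.487 · 0.5171
  = 1.2860

Minimum detectable difference ≈ 1.29 points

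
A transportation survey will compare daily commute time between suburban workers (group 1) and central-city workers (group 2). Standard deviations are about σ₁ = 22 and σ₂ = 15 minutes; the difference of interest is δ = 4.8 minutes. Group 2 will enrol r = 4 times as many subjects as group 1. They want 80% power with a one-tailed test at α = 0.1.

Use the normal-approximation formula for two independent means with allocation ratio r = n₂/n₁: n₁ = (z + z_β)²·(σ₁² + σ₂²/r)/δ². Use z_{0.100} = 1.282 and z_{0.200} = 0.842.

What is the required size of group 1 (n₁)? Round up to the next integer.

n₁ = (z_α + z_β)² · (σ₁² + σ₂²/r) / δ²
   = (1.282 + 0.842)² · (22² + 15²/4) / 4.8²
   = 4.5114 · (484 + 56.25) / 23.04
   = 4.5114 · 540.25 / 23.04
   = 105.78
Round up → n₁ = 106; n₂ = r·n₁ = 4 × 106 = 424.

n₁ = 106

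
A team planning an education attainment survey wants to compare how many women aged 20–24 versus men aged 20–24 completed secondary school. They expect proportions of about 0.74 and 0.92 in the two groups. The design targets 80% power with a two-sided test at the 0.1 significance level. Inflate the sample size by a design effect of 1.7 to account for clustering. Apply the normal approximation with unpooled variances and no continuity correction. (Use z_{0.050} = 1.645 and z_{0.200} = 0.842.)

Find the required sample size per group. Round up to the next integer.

n = 87 per group

n = (z_{α/2} + z_β)² · [p₁(1−p₁) + p₂(1−p₂)] / (p₁ − p₂)²
  = (1.645 + 0.842)² · (0.74·0.26 + 0.92·0.08) / (-0.18)²
  = (2.487)² · (0.1924 + 0.0736) / 0.0324
  = 6.1852 · 0.2660 / 0.0324
  = 50.78
Design effect: 1.7 × 50.78 = 86.33.
Round up → n = 87 per group.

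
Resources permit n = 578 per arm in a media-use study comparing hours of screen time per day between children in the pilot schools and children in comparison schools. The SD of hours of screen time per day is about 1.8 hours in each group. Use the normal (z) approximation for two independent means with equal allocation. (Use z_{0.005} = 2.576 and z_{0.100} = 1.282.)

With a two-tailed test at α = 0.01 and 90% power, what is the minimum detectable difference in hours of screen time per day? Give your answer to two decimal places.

δ = (z_{α/2} + z_β) · √((σ₁²+σ₂²)/n)
  = (2.576 + 1.282) · √(6.48/578)
  = 3.858 · √0.01121
  = 3.858 · 0.1059
  = 0.4085

Minimum detectable difference ≈ 0.41 hours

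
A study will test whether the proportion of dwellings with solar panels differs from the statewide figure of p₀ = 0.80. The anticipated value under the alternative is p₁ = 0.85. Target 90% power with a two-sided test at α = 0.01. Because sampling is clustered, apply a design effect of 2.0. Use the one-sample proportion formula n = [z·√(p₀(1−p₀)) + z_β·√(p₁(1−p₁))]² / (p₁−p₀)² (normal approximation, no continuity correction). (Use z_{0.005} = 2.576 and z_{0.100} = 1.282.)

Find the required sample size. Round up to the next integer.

n = [z_{α/2}·√(p₀q₀) + z_β·√(p₁q₁)]² / (p₁ − p₀)²
  = [2.576·√(0.80·0.20) + 1.282·√(0.85·0.15)]² / (0.05)²
  = [2.576·0.4000 + 1.282·0.3571]² / 0.0025
  = [1.4882]² / 0.0025
  = 885.85
Design effect: 2.0 × 885.85 = 1771.71.
Round up → n = 1772.

n = 1772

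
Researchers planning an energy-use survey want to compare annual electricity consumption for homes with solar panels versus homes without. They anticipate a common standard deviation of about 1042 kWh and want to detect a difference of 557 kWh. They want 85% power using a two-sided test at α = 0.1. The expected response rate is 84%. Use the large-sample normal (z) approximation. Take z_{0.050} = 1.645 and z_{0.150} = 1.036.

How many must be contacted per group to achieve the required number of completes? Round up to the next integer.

n = 60 per group

n = (z_{α/2} + z_β)² · (σ₁² + σ₂²) / δ²
  = (1.645 + 1.036)² · (2·1042² = 2171528) / 557²
  = 7.1878 · 2171528 / 310249
  = 50.31
Adjust for 84% response: 50.31 / 0.84 = 59.89.
Round up → n = 60 per group.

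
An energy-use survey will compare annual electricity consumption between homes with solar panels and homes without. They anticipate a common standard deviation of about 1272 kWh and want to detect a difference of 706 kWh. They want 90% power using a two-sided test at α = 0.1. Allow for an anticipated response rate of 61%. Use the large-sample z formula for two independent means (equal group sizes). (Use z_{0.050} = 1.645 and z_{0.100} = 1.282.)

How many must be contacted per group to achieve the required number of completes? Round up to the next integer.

n = 92 per group

n = (z_{α/2} + z_β)² · (σ₁² + σ₂²) / δ²
  = (1.645 + 1.282)² · (2·1272² = 3235968) / 706²
  = 8.5673 · 3235968 / 498436
  = 55.62
Adjust for 61% response: 55.62 / 0.61 = 91.18.
Round up → n = 92 per group.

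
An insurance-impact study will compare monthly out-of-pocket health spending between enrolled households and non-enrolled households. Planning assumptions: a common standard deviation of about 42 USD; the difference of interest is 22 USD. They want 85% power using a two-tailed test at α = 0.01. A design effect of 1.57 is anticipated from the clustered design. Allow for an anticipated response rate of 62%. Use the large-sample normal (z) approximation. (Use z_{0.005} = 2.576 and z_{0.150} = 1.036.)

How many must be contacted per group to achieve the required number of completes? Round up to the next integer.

n = 241 per group

n = (z_{α/2} + z_β)² · (σ₁² + σ₂²) / δ²
  = (2.576 + 1.036)² · (2·42² = 3528) / 22²
  = 13.0465 · 3528 / 484
  = 95.10
Design effect: 1.57 × 95.10 = 149.31.
Adjust for 62% response: 149.31 / 0.62 = 240.82.
Round up → n = 241 per group.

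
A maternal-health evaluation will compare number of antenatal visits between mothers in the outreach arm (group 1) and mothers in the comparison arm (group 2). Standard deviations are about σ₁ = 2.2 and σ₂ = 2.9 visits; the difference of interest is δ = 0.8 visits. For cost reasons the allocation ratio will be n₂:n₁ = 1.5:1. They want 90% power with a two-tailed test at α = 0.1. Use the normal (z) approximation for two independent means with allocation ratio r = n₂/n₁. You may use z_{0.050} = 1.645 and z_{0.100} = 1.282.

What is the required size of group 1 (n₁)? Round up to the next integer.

n₁ = 140

n₁ = (z_{α/2} + z_β)² · (σ₁² + σ₂²/r) / δ²
   = (1.645 + 1.282)² · (2.2² + 2.9²/1.5) / 0.8²
   = 8.5673 · (4.84 + 5.6067) / 0.64
   = 8.5673 · 10.4467 / 0.64
   = 139.84
Round up → n₁ = 140; n₂ = r·n₁ = 1.5 × 140 = 210.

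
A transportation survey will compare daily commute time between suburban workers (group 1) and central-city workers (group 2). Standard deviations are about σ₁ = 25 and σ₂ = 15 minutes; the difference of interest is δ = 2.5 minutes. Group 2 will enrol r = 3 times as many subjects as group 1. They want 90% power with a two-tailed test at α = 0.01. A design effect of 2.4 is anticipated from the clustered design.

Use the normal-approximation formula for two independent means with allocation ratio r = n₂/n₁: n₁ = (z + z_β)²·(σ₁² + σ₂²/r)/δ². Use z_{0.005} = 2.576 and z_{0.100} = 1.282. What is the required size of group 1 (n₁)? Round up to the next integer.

n₁ = (z_{α/2} + z_β)² · (σ₁² + σ₂²/r) / δ²
   = (2.576 + 1.282)² · (25² + 15²/3) / 2.5²
   = 14.8842 · (625 + 75) / 6.25
   = 14.8842 · 700 / 6.25
   = 1667.03
Design effect: 2.4 × 1667.03 = 4000.86.
Round up → n₁ = 4001; n₂ = r·n₁ = 3 × 4001 = 12003.

n₁ = 4001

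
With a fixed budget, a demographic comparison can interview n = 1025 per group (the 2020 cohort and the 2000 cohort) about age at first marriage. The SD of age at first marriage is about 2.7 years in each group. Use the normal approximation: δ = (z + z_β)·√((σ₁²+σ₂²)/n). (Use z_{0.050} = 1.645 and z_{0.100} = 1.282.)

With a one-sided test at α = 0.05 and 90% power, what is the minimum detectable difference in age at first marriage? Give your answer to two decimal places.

δ = (z_α + z_β) · √((σ₁²+σ₂²)/n)
  = (1.645 + 1.282) · √(14.58/1025)
  = 2.927 · √0.01422
  = 2.927 · 0.1193
  = 0.3491

Minimum detectable difference ≈ 0.35 years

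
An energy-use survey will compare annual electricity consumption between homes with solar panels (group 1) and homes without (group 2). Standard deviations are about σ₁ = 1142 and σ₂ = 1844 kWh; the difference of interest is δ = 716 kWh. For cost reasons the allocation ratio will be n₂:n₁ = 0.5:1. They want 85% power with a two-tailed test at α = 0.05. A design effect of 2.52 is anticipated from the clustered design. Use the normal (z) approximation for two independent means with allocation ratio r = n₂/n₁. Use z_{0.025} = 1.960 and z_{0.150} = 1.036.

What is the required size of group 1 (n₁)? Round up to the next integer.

n₁ = (z_{α/2} + z_β)² · (σ₁² + σ₂²/r) / δ²
   = (1.960 + 1.036)² · (1142² + 1844²/0.5) / 716²
   = 8.9760 · (1304164 + 6800672) / 512656
   = 8.9760 · 8104836 / 512656
   = 141.91
Design effect: 2.52 × 141.91 = 357.60.
Round up → n₁ = 358; n₂ = r·n₁ = 0.5 × 358 = 179.

n₁ = 358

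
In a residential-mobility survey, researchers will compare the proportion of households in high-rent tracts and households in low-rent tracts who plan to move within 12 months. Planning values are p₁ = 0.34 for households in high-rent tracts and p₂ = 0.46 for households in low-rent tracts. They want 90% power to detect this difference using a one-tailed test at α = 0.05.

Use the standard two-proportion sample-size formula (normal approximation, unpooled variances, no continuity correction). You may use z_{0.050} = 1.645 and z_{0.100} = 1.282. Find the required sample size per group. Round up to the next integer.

n = (z_α + z_β)² · [p₁(1−p₁) + p₂(1−p₂)] / (p₁ − p₂)²
  = (1.645 + 1.282)² · (0.34·0.66 + 0.46·0.54) / (-0.12)²
  = (2.927)² · (0.2244 + 0.2484) / 0.0144
  = 8.5673 · 0.4728 / 0.0144
  = 281.29
Round up → n = 282 per group.

n = 282 per group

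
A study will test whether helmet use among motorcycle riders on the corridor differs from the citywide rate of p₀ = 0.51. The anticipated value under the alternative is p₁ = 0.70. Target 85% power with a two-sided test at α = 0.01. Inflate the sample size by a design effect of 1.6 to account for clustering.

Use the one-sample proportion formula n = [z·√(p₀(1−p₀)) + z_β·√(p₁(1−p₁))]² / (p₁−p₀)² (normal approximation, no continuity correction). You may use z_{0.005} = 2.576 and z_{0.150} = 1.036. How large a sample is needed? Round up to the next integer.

n = [z_{α/2}·√(p₀q₀) + z_β·√(p₁q₁)]² / (p₁ − p₀)²
  = [2.576·√(0.51·0.49) + 1.036·√(0.70·0.30)]² / (0.19)²
  = [2.576·0.4999 + 1.036·0.4583]² / 0.0361
  = [1.7625]² / 0.0361
  = 86.05
Design effect: 1.6 × 86.05 = 137.68.
Round up → n = 138.

n = 138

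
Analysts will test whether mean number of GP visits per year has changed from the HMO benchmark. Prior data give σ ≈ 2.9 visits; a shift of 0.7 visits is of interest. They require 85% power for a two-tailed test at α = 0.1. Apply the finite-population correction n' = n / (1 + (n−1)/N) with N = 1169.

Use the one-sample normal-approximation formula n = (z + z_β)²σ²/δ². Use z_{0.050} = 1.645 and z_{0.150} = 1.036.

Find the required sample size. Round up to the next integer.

n = (z_{α/2} + z_β)² · σ² / δ²
  = (1.645 + 1.036)² · 2.9² / 0.7²
  = 7.1878 · 8.41 / 0.49
  = 123.37
Finite-population correction (N = 1169): 123.37 / (1 + (123.37 − 1)/1169) = 111.68.
Round up → n = 112.

n = 112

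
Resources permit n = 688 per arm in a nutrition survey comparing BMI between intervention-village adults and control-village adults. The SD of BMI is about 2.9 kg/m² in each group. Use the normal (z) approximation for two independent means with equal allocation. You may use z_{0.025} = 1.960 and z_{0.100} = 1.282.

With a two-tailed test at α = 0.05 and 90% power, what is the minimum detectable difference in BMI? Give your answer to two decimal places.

δ = (z_{α/2} + z_β) · √((σ₁²+σ₂²)/n)
  = (1.960 + 1.282) · √(16.82/688)
  = 3.242 · √0.02445
  = 3.242 · 0.1564
  = 0.5069

Minimum detectable difference ≈ 0.51 kg/m²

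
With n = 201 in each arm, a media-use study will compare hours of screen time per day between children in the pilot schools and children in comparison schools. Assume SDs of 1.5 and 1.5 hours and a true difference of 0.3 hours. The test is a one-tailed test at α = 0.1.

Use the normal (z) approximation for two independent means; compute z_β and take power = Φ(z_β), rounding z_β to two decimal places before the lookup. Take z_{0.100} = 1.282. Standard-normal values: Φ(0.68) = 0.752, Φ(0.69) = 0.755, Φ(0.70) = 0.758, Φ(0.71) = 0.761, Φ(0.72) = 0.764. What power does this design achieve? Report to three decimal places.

Power ≈ 0.764

z_β = δ·√(n/(σ₁²+σ₂²)) − z_α
    = 0.3 · √(201/4.5) − 1.282
    = 0.3 · 6.68331 − 1.282
    = 2.0050 − 1.282 = 0.7230 → 0.72
Power = Φ(0.72) = 0.764.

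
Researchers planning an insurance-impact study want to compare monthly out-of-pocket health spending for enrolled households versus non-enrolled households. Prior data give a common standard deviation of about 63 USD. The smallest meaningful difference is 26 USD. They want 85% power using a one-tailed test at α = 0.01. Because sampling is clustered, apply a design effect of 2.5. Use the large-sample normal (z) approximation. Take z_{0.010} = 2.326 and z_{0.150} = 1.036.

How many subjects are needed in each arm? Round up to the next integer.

n = (z_α + z_β)² · (σ₁² + σ₂²) / δ²
  = (2.326 + 1.036)² · (2·63² = 7938) / 26²
  = 11.3030 · 7938 / 676
  = 132.73
Design effect: 2.5 × 132.73 = 331.82.
Round up → n = 332 per group.

n = 332 per group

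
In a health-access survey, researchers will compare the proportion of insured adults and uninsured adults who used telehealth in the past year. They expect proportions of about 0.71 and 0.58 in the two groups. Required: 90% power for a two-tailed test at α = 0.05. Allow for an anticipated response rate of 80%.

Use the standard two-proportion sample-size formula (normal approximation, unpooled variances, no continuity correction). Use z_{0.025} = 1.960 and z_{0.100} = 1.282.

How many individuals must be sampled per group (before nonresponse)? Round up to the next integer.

n = (z_{α/2} + z_β)² · [p₁(1−p₁) + p₂(1−p₂)] / (p₁ − p₂)²
  = (1.960 + 1.282)² · (0.71·0.29 + 0.58·0.42) / (0.13)²
  = (3.242)² · (0.2059 + 0.2436) / 0.0169
  = 10.5106 · 0.4495 / 0.0169
  = 279.56
Adjust for 80% response: 279.56 / 0.80 = 349.45.
Round up → n = 350 per group.

n = 350 per group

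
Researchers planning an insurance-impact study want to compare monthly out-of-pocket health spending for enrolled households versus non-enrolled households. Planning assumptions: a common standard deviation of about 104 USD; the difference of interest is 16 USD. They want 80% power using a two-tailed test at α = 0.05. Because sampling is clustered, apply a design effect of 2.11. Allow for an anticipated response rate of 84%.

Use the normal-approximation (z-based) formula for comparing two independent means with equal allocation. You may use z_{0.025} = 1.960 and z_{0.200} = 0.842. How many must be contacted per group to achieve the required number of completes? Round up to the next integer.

n = 1667 per group

n = (z_{α/2} + z_β)² · (σ₁² + σ₂²) / δ²
  = (1.960 + 0.842)² · (2·104² = 21632) / 16²
  = 7.8512 · 21632 / 256
  = 663.43
Design effect: 2.11 × 663.43 = 1399.83.
Adjust for 84% response: 1399.83 / 0.84 = 1666.46.
Round up → n = 1667 per group.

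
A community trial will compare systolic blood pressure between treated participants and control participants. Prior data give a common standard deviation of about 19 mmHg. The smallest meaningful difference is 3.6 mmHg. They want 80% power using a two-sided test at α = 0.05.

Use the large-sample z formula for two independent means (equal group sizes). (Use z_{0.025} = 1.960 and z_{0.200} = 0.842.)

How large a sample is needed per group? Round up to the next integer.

n = 438 per group

n = (z_{α/2} + z_β)² · (σ₁² + σ₂²) / δ²
  = (1.960 + 0.842)² · (2·19² = 722) / 3.6²
  = 7.8512 · 722 / 12.96
  = 437.39
Round up → n = 438 per group.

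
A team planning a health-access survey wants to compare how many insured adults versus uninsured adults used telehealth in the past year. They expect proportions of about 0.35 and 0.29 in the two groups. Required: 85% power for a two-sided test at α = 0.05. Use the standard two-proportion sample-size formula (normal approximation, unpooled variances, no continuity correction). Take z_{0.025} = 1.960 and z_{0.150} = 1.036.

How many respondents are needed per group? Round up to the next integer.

n = 1081 per group

n = (z_{α/2} + z_β)² · [p₁(1−p₁) + p₂(1−p₂)] / (p₁ − p₂)²
  = (1.960 + 1.036)² · (0.35·0.65 + 0.29·0.71) / (0.06)²
  = (2.996)² · (0.2275 + 0.2059) / 0.0036
  = 8.9760 · 0.4334 / 0.0036
  = 1080.61
Round up → n = 1081 per group.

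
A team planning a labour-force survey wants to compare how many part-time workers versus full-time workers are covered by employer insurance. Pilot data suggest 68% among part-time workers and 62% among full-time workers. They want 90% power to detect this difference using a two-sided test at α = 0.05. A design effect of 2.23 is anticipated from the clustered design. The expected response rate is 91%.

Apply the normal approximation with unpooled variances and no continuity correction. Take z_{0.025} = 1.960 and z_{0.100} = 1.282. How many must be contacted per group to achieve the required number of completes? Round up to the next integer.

n = 3243 per group

n = (z_{α/2} + z_β)² · [p₁(1−p₁) + p₂(1−p₂)] / (p₁ − p₂)²
  = (1.960 + 1.282)² · (0.68·0.32 + 0.62·0.38) / (0.06)²
  = (3.242)² · (0.2176 + 0.2356) / 0.0036
  = 10.5106 · 0.4532 / 0.0036
  = 1323.16
Design effect: 2.23 × 1323.16 = 2950.65.
Adjust for 91% response: 2950.65 / 0.91 = 3242.48.
Round up → n = 3243 per group.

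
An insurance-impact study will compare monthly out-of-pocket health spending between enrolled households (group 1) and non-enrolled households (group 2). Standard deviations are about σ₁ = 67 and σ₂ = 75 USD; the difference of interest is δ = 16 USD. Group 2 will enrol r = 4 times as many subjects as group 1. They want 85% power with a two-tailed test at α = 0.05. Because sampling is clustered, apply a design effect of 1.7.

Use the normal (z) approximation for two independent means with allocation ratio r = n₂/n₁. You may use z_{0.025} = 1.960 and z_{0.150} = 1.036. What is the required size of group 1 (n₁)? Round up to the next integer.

n₁ = (z_{α/2} + z_β)² · (σ₁² + σ₂²/r) / δ²
   = (1.960 + 1.036)² · (67² + 75²/4) / 16²
   = 8.9760 · (4489 + 1406.2) / 256
   = 8.9760 · 5895.2 / 256
   = 206.70
Design effect: 1.7 × 206.70 = 351.39.
Round up → n₁ = 352; n₂ = r·n₁ = 4 × 352 = 1408.

n₁ = 352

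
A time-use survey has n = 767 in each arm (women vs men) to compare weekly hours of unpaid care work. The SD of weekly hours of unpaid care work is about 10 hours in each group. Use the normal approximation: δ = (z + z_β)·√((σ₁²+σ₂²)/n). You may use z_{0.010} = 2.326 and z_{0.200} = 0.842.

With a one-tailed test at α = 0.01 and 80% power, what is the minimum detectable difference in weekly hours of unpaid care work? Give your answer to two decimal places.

Minimum detectable difference ≈ 1.62 hours

δ = (z_α + z_β) · √((σ₁²+σ₂²)/n)
  = (2.326 + 0.842) · √(200/767)
  = 3.168 · √0.26076
  = 3.168 · 0.5106
  = 1.6177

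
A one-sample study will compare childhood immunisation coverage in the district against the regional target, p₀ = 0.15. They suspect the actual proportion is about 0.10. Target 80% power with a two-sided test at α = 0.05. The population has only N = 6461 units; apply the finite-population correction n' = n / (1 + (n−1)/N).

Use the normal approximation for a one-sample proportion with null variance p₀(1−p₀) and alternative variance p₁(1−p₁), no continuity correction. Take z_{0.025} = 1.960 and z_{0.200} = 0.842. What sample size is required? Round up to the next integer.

n = 344

n = [z_{α/2}·√(p₀q₀) + z_β·√(p₁q₁)]² / (p₁ − p₀)²
  = [1.960·√(0.15·0.85) + 0.842·√(0.10·0.90)]² / (-0.05)²
  = [1.960·0.3571 + 0.842·0.3000]² / 0.0025
  = [0.9525]² / 0.0025
  = 362.87
Finite-population correction (N = 6461): 362.87 / (1 + (362.87 − 1)/6461) = 343.63.
Round up → n = 344.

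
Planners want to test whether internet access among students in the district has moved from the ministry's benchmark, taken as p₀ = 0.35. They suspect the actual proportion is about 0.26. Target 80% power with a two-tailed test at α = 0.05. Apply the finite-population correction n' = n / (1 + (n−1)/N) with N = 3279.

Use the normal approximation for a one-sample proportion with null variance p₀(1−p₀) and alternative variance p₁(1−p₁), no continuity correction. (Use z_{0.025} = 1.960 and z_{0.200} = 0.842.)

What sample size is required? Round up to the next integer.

n = [z_{α/2}·√(p₀q₀) + z_β·√(p₁q₁)]² / (p₁ − p₀)²
  = [1.960·√(0.35·0.65) + 0.842·√(0.26·0.74)]² / (-0.09)²
  = [1.960·0.4770 + 0.842·0.4386]² / 0.0081
  = [1.3042]² / 0.0081
  = 209.99
Finite-population correction (N = 3279): 209.99 / (1 + (209.99 − 1)/3279) = 197.41.
Round up → n = 198.

n = 198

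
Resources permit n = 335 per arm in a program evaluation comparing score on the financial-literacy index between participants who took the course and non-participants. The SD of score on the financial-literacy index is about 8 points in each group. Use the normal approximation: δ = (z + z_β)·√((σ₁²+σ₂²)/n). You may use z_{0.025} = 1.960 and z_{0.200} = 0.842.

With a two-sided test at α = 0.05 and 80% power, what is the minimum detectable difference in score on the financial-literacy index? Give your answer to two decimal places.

Minimum detectable difference ≈ 1.73 points

δ = (z_{α/2} + z_β) · √((σ₁²+σ₂²)/n)
  = (1.960 + 0.842) · √(128/335)
  = 2.802 · √0.38209
  = 2.802 · 0.6181
  = 1.7320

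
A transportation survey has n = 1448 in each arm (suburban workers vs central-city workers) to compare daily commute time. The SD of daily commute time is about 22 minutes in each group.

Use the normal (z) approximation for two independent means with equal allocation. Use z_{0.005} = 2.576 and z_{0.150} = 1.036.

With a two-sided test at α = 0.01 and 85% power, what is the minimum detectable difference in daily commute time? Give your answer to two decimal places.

δ = (z_{α/2} + z_β) · √((σ₁²+σ₂²)/n)
  = (2.576 + 1.036) · √(968/1448)
  = 3.612 · √0.66851
  = 3.612 · 0.8176
  = 2.9533

Minimum detectable difference ≈ 2.95 minutes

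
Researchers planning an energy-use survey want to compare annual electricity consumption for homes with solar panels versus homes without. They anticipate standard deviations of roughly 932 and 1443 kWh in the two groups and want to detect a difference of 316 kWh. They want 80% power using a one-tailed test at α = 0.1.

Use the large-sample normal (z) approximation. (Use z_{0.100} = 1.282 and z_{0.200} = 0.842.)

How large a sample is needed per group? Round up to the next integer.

n = 134 per group

n = (z_α + z_β)² · (σ₁² + σ₂²) / δ²
  = (1.282 + 0.842)² · (932² + 1443² = 2950873) / 316²
  = 4.5114 · 2950873 / 99856
  = 133.32
Round up → n = 134 per group.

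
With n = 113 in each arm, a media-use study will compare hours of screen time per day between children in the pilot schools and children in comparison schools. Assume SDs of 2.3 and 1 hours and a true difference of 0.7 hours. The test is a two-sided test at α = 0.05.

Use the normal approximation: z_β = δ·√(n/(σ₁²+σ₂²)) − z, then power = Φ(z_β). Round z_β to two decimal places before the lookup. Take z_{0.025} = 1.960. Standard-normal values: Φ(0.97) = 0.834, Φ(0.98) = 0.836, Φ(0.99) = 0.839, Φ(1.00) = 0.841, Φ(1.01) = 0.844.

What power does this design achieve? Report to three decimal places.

z_β = δ·√(n/(σ₁²+σ₂²)) − z_{α/2}
    = 0.7 · √(113/6.29) − 1.960
    = 0.7 · 4.23852 − 1.960
    = 2.9670 − 1.960 = 1.0070 → 1.01
Power = Φ(1.01) = 0.844.

Power ≈ 0.844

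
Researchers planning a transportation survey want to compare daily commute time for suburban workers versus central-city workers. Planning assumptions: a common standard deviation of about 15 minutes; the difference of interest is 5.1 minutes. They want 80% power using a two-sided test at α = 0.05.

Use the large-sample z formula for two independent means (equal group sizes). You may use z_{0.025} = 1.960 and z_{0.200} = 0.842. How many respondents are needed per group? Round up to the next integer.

n = (z_{α/2} + z_β)² · (σ₁² + σ₂²) / δ²
  = (1.960 + 0.842)² · (2·15² = 450) / 5.1²
  = 7.8512 · 450 / 26.01
  = 135.83
Round up → n = 136 per group.

n = 136 per group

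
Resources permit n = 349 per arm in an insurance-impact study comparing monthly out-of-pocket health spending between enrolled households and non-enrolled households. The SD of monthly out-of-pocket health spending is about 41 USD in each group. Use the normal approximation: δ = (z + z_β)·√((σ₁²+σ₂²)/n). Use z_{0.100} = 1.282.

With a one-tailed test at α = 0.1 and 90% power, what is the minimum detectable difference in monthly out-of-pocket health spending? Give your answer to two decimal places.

δ = (z_α + z_β) · √((σ₁²+σ₂²)/n)
  = (1.282 + 1.282) · √(3362/349)
  = 2.564 · √9.6332
  = 2.564 · 3.1037
  = 7.9580

Minimum detectable difference ≈ 7.96 USD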